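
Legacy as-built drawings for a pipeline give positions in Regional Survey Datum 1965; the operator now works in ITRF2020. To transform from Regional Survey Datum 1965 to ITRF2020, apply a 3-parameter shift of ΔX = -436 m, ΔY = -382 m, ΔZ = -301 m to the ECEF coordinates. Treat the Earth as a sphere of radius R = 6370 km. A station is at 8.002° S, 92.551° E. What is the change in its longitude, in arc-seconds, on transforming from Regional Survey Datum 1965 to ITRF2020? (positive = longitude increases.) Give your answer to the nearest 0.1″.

sin φ = -0.139208, cos φ = 0.990263, sin λ = 0.999009, cos λ = -0.044509.
East component: ΔE = −sin λ·ΔX + cos λ·ΔY = −(0.999009)(-436) + (-0.044509)(-382) = 452.57 m.
1° of latitude spans πR/180 = 111177 m; at latitude φ, 1° of longitude spans that × cos φ = 110095.0 m, so Δλ = 452.57 / 110095.0 × 3600 = 14.799″.

Δλ = 14.8″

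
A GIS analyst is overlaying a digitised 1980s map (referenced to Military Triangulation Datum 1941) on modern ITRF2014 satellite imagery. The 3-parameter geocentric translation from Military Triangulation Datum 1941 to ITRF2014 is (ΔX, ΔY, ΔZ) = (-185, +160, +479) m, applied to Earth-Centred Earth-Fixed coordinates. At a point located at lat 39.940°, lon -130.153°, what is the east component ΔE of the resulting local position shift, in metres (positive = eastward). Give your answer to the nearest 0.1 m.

At φ = 39.940°, λ = -130.153°: sin φ = 0.641985, cos φ = 0.766717, sin λ = -0.764325, cos λ = -0.644831.
ΔE = −sin λ·ΔX + cos λ·ΔY = −(-0.764325)·(-185) + (-0.644831)·(160) = -244.57 m.

ΔE = -244.6 m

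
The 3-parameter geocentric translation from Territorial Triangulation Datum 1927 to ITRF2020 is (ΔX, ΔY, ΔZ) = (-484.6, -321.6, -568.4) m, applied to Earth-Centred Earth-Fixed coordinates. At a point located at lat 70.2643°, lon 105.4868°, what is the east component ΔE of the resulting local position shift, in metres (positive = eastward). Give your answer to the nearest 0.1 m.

ΔE = 552.9 m

The local east axis at (φ, λ) is (−sin λ, cos λ, 0), so ΔE = −sin(105.4868°)·(-484.6) + cos(105.4868°)·(-321.6) = 552.88 m.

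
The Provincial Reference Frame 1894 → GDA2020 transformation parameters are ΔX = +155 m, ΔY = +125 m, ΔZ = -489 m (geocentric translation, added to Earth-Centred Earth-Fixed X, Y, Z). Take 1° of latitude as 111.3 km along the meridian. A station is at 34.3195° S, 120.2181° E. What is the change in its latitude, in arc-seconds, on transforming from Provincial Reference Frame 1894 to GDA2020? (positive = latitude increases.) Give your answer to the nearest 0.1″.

sin φ = -0.563807, cos φ = 0.825906, sin λ = 0.864116, cos λ = -0.503293.
North component: ΔN = −sin φ cos λ·ΔX − sin φ sin λ·ΔY + cos φ·ΔZ = −(-0.563807)(-0.503293)(155) − (-0.563807)(0.864116)(125) + (0.825906)(-489) = -386.95 m.
1° of latitude spans 111300 m, so Δφ = -386.95 / 111300 × 3600 = -12.516″.

Δφ = -12.5″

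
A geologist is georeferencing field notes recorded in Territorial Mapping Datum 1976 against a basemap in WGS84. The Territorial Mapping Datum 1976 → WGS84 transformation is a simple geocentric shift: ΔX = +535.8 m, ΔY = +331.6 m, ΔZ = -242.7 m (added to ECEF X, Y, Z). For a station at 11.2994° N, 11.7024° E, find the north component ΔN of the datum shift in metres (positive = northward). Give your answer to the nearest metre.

The local north axis is (−sin φ cos λ, −sin φ sin λ, cos φ), giving ΔN = -102.800 − 13.178 − 237.996 = -353.97 m.

ΔN = -354 m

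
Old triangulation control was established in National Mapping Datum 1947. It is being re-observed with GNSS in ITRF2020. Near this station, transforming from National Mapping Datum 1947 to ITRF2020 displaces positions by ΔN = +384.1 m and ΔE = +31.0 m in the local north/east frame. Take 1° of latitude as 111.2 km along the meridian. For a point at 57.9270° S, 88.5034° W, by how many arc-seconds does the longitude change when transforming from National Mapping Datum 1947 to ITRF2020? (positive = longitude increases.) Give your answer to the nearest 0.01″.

At latitude -57.9270°, cos φ = 0.530999.
1° of longitude at this latitude = 111.2 × cos φ = 59.05 km, so Δλ = 31.0 / 59047.1 = 0.0005250° = 1.890″.

Δλ = 1.89″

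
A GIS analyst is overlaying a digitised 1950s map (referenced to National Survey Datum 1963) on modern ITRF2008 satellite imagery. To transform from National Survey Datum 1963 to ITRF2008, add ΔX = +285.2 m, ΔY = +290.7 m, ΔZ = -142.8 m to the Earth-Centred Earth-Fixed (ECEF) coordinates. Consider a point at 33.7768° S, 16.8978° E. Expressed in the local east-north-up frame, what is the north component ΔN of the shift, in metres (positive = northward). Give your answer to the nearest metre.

The local north axis is (−sin φ cos λ, −sin φ sin λ, cos φ), giving ΔN = 151.714 + 46.977 − 118.697 = 79.99 m.

ΔN = 80 m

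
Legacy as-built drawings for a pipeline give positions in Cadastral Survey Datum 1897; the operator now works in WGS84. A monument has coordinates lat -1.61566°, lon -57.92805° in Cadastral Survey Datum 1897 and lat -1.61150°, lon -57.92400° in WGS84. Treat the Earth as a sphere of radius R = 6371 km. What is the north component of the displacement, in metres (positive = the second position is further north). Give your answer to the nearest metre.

ΔN = 463 m

Δφ = -1.61150° − -1.61566° = +0.00416°; Δλ = -57.92400° − -57.92805° = +0.00405°.
1° along a meridian = πR/180 = 111195 m.
ΔN = Δφ × 111195 = 462.6 m; ΔE = Δλ × 111195 × cos(-1.61566°) = +0.00405 × 111195 × 0.999602 = 450.2 m.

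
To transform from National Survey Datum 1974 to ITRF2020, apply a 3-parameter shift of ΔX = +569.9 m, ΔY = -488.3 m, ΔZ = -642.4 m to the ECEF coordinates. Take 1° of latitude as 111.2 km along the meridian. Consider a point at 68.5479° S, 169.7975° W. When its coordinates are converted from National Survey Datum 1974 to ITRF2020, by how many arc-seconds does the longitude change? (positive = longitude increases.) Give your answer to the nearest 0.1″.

sin φ = -0.930724, cos φ = 0.365723, sin λ = -0.177128, cos λ = -0.984188.
East component: ΔE = −sin λ·ΔX + cos λ·ΔY = −(-0.177128)(569.9) + (-0.984188)(-488.3) = 581.52 m.
1° of latitude spans 111200 m; at latitude φ, 1° of longitude spans that × cos φ = 40668.4 m, so Δλ = 581.52 / 40668.4 × 3600 = 51.477″.

Δλ = 51.5″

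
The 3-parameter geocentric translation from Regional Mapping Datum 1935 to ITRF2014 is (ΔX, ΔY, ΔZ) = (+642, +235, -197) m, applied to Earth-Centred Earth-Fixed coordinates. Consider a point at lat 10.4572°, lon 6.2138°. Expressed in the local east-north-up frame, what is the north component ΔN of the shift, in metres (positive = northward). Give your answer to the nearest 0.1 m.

The local north axis is (−sin φ cos λ, −sin φ sin λ, cos φ), giving ΔN = -115.839 − 4.617 − 193.728 = -314.18 m.

ΔN = -314.2 m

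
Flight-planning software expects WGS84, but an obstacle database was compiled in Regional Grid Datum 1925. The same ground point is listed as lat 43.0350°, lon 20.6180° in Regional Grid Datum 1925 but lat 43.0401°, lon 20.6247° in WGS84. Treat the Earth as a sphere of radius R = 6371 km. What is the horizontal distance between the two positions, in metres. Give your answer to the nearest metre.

Δφ = 43.0401° − 43.0350° = +0.0051°; Δλ = 20.6247° − 20.6180° = +0.0067°.
1° along a meridian = πR/180 = 111195 m.
ΔN = Δφ × 111195 = 567.1 m; ΔE = Δλ × 111195 × cos(43.0350°) = +0.0067 × 111195 × 0.730937 = 544.6 m.
Distance = √(ΔE² + ΔN²) = √(544.6² + 567.1²) = 786.2 m.

786 m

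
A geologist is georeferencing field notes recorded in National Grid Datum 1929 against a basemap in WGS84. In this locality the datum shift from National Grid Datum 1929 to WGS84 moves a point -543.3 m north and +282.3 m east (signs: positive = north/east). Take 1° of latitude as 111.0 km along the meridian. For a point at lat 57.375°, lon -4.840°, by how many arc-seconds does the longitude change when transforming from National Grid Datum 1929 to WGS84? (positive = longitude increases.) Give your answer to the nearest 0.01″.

At latitude 57.375°, cos φ = 0.539138.
1° of longitude at this latitude = 111.0 × cos φ = 59.84 km, so Δλ = 282.3 / 59844.4 = 0.0047172° = 16.982″.

Δλ = 16.98″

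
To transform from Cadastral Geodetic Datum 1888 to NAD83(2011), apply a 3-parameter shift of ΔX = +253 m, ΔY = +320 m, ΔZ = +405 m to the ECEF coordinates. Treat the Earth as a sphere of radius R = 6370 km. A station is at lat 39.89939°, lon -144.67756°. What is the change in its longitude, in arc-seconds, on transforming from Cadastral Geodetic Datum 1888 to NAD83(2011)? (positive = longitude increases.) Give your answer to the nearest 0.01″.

Δλ = -4.85″

sin φ = 0.641441, cos φ = 0.767172, sin λ = -0.578177, cos λ = -0.815911.
East component: ΔE = −sin λ·ΔX + cos λ·ΔY = −(-0.578177)(253) + (-0.815911)(320) = -114.81 m.
1° of latitude spans πR/180 = 111177 m; at latitude φ, 1° of longitude spans that × cos φ = 85292.2 m, so Δλ = -114.81 / 85292.2 × 3600 = -4.846″.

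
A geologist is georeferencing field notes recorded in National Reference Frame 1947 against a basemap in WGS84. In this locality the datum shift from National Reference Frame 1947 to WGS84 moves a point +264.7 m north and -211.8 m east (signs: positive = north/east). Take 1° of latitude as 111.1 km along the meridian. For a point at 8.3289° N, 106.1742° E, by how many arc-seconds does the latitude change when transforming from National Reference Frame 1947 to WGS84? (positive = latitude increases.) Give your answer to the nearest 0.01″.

1° of latitude = 111.1 km, so Δφ = 264.7 / 111100 = 0.0023825° = 8.577″.

Δφ = 8.58″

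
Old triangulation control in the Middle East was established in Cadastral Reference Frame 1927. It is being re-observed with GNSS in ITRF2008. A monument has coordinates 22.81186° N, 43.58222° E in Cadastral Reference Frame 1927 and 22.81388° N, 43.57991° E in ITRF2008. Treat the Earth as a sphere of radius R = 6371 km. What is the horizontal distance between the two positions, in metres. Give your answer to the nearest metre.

Δφ = 22.81388° − 22.81186° = +0.00202°; Δλ = 43.57991° − 43.58222° = -0.00231°.
1° along a meridian = πR/180 = 111195 m.
ΔN = Δφ × 111195 = 224.6 m; ΔE = Δλ × 111195 × cos(22.81186°) = -0.00231 × 111195 × 0.921783 = -236.8 m.
Distance = √(ΔE² + ΔN²) = √((-236.8)² + 224.6²) = 326.4 m.

326 m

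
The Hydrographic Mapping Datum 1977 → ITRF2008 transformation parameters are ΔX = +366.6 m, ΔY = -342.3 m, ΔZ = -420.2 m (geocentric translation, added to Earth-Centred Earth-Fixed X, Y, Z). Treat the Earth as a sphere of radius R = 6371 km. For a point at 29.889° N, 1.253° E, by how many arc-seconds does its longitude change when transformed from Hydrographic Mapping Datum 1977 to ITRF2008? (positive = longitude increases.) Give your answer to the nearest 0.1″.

Δλ = -13.1″

sin φ = 0.498321, cos φ = 0.866992, sin λ = 0.021867, cos λ = 0.999761.
East component: ΔE = −sin λ·ΔX + cos λ·ΔY = −(0.021867)(366.6) + (0.999761)(-342.3) = -350.23 m.
1° of latitude spans πR/180 = 111195 m; at latitude φ, 1° of longitude spans that × cos φ = 96405.2 m, so Δλ = -350.23 / 96405.2 × 3600 = -13.079″.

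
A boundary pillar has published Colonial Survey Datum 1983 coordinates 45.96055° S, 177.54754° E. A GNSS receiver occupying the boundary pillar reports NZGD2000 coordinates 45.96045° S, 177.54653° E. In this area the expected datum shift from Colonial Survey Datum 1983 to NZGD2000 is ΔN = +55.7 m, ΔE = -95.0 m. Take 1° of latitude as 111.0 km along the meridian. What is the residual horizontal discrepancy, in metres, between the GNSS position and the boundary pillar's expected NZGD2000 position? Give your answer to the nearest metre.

Observed coordinate differences: Δφ = +0.00010°, Δλ = -0.00101°.
Converting to metres (1° lat = 111000 m, cos φ = 0.695153): observed ΔN = 11.1 m, observed ΔE = -77.9 m.
Subtracting the expected shift leaves a residual of 11.1 − (55.7) = -44.6 m north and -77.9 − (-95.0) = 17.1 m east.
Residual distance = √((-44.6)² + 17.1²) = 47.8 m.

48 m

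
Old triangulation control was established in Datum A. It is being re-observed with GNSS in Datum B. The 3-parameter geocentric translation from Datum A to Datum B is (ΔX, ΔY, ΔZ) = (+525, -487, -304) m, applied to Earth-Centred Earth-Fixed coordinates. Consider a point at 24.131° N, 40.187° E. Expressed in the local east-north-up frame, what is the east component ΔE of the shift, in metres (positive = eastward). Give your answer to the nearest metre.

ΔE = -711 m

At φ = 24.131°, λ = 40.187°: sin φ = 0.408824, cos φ = 0.912613, sin λ = 0.645284, cos λ = 0.763942.
ΔE = −sin λ·ΔX + cos λ·ΔY = −(0.645284)·(525) + (0.763942)·(-487) = -710.81 m.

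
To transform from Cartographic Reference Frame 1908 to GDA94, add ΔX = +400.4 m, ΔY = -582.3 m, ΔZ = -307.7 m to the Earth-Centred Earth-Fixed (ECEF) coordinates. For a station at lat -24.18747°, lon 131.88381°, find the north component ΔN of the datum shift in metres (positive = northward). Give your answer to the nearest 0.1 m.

The local north axis is (−sin φ cos λ, −sin φ sin λ, cos φ), giving ΔN = -109.526 − 177.624 − 280.687 = -567.84 m.

ΔN = -567.8 m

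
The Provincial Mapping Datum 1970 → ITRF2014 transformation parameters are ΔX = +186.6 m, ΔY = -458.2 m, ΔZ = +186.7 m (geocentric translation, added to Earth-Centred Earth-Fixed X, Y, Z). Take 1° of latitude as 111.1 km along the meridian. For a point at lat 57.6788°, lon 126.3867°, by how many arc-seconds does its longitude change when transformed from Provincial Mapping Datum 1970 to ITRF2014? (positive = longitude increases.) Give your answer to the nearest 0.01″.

sin φ = 0.845064, cos φ = 0.534665, sin λ = 0.805032, cos λ = -0.593232.
East component: ΔE = −sin λ·ΔX + cos λ·ΔY = −(0.805032)(186.6) + (-0.593232)(-458.2) = 121.60 m.
1° of latitude spans 111100 m; at latitude φ, 1° of longitude spans that × cos φ = 59401.3 m, so Δλ = 121.60 / 59401.3 × 3600 = 7.370″.

Δλ = 7.37″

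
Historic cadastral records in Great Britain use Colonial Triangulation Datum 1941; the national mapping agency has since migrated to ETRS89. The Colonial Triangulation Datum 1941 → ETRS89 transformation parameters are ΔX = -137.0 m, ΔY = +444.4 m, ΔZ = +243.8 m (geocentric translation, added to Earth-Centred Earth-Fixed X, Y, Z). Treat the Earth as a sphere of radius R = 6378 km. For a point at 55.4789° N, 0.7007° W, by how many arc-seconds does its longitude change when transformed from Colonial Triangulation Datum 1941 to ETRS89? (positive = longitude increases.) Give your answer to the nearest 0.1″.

Δλ = 25.3″

sin φ = 0.823918, cos φ = 0.566710, sin λ = -0.012229, cos λ = 0.999925.
East component: ΔE = −sin λ·ΔX + cos λ·ΔY = −(-0.012229)(-137.0) + (0.999925)(444.4) = 442.69 m.
1° of latitude spans πR/180 = 111317 m; at latitude φ, 1° of longitude spans that × cos φ = 63084.5 m, so Δλ = 442.69 / 63084.5 × 3600 = 25.263″.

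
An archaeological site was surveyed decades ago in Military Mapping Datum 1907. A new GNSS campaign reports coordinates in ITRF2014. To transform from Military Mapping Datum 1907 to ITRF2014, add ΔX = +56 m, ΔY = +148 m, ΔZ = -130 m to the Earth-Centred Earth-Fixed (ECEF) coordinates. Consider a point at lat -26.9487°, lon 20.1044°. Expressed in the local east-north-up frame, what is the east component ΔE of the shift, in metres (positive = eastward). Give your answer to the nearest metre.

The local east axis at (φ, λ) is (−sin λ, cos λ, 0), so ΔE = −sin(20.1044°)·56 + cos(20.1044°)·148 = 119.73 m.

ΔE = 120 m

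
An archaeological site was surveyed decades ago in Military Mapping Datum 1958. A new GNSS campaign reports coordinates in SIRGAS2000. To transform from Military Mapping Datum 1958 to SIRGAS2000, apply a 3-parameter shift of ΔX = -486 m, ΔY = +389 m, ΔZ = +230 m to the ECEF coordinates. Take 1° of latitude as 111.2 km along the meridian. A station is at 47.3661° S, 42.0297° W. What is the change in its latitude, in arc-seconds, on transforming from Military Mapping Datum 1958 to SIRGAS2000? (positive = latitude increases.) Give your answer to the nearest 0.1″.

sin φ = -0.735696, cos φ = 0.677311, sin λ = -0.669516, cos λ = 0.742798.
North component: ΔN = −sin φ cos λ·ΔX − sin φ sin λ·ΔY + cos φ·ΔZ = −(-0.735696)(0.742798)(-486) − (-0.735696)(-0.669516)(389) + (0.677311)(230) = -301.41 m.
1° of latitude spans 111200 m, so Δφ = -301.41 / 111200 × 3600 = -9.758″.

Δφ = -9.8″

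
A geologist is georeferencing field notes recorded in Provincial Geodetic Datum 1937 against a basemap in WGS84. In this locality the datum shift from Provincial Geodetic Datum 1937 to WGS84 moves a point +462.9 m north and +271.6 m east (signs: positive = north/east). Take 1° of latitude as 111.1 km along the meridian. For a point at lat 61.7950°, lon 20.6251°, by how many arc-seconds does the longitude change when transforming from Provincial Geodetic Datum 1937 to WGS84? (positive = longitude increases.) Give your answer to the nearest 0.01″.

Δλ = 18.62″

At latitude 61.7950°, cos φ = 0.472628.
1° of longitude at this latitude = 111.1 × cos φ = 52.51 km, so Δλ = 271.6 / 52508.9 = 0.0051725° = 18.621″.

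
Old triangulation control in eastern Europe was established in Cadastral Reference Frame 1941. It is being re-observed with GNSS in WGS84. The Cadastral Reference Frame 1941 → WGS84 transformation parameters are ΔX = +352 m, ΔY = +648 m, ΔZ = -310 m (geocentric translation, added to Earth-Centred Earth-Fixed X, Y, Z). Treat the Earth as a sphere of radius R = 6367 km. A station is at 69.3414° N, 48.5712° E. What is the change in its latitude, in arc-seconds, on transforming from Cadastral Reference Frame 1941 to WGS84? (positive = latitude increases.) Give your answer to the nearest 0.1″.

sin φ = 0.935699, cos φ = 0.352799, sin λ = 0.749779, cos λ = 0.661689.
North component: ΔN = −sin φ cos λ·ΔX − sin φ sin λ·ΔY + cos φ·ΔZ = −(0.935699)(0.661689)(352) − (0.935699)(0.749779)(648) + (0.352799)(-310) = -781.92 m.
1° of latitude spans πR/180 = 111125 m, so Δφ = -781.92 / 111125 × 3600 = -25.331″.

Δφ = -25.3″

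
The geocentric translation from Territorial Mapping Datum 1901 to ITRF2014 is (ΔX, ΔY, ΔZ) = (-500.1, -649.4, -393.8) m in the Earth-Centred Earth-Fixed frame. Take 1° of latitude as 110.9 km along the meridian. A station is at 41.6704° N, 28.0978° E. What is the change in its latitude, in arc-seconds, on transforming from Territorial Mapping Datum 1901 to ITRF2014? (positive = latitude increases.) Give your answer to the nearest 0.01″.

sin φ = 0.664845, cos φ = 0.746982, sin λ = 0.470978, cos λ = 0.882145.
North component: ΔN = −sin φ cos λ·ΔX − sin φ sin λ·ΔY + cos φ·ΔZ = −(0.664845)(0.882145)(-500.1) − (0.664845)(0.470978)(-649.4) + (0.746982)(-393.8) = 202.49 m.
1° of latitude spans 110900 m, so Δφ = 202.49 / 110900 × 3600 = 6.573″.

Δφ = 6.57″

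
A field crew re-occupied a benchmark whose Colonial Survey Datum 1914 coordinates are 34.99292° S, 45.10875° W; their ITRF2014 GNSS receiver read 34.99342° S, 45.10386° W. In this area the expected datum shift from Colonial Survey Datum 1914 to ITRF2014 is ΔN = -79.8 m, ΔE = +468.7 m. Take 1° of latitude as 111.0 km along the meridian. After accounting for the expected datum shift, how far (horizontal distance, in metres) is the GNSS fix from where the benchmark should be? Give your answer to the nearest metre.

Observed coordinate differences: Δφ = -0.00050°, Δλ = +0.00489°.
Converting to metres (1° lat = 111000 m, cos φ = 0.819223): observed ΔN = -55.5 m, observed ΔE = 444.7 m.
Subtracting the expected shift leaves a residual of -55.5 − (-79.8) = 24.3 m north and 444.7 − (468.7) = -24.0 m east.
Residual distance = √(24.3² + (-24.0)²) = 34.2 m.

34 m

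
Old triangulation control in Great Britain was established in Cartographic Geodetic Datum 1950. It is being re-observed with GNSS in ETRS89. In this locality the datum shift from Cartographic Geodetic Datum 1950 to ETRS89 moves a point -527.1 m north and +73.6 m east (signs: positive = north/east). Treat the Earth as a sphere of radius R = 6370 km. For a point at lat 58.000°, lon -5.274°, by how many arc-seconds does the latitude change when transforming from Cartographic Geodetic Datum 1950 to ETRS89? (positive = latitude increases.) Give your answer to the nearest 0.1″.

Δφ = -17.1″

On a sphere of radius R, 1 rad of latitude = R, so Δφ = ΔN / R = -527.1 / 6370000 = -8.2747e-05 rad = -17.068″.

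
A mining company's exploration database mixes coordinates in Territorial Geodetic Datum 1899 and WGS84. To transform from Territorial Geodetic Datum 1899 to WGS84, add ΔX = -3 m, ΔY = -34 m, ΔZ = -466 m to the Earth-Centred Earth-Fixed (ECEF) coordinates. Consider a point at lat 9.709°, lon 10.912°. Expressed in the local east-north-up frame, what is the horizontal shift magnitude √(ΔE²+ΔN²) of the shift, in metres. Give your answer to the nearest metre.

459 m

The local east axis at (φ, λ) is (−sin λ, cos λ, 0), so ΔE = −sin(10.912°)·(-3) + cos(10.912°)·(-34) = -32.82 m.
The local north axis is (−sin φ cos λ, −sin φ sin λ, cos φ), giving ΔN = 0.497 + 1.085 − 459.325 = -457.74 m.
Horizontal magnitude = √(ΔE² + ΔN²) = √((-32.82)² + (-457.74)²) = 458.92 m.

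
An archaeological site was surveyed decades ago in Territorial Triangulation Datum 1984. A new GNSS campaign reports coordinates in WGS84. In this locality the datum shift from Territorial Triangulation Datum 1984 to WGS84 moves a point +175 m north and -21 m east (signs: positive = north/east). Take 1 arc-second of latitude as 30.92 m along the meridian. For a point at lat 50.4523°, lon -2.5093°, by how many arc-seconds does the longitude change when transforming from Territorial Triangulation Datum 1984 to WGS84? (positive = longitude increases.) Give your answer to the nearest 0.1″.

Δλ = -1.1″

At latitude 50.4523°, cos φ = 0.636720.
1″ of longitude at this latitude = 30.92 × cos φ = 19.6874 m, so Δλ = -21.0 / 19.6874 = -1.067″.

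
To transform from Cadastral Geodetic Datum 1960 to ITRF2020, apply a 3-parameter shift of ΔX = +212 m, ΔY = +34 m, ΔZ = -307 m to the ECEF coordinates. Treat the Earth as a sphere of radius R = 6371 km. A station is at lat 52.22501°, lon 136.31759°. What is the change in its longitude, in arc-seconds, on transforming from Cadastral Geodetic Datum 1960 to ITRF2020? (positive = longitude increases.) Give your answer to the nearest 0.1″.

sin φ = 0.790422, cos φ = 0.612562, sin λ = 0.690660, cos λ = -0.723179.
East component: ΔE = −sin λ·ΔX + cos λ·ΔY = −(0.690660)(212) + (-0.723179)(34) = -171.01 m.
1° of latitude spans πR/180 = 111195 m; at latitude φ, 1° of longitude spans that × cos φ = 68113.8 m, so Δλ = -171.01 / 68113.8 × 3600 = -9.038″.

Δλ = -9.0″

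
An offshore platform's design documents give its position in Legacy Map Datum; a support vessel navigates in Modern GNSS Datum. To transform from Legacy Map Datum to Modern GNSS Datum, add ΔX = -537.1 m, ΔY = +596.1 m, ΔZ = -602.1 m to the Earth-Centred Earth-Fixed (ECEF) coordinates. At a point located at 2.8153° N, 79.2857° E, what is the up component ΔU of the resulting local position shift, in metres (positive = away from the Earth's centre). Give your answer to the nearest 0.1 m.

The local up (radial) axis is (cos φ cos λ, cos φ sin λ, sin φ), giving ΔU = -99.733 + 585.001 − 29.573 = 455.70 m.

ΔU = 455.7 m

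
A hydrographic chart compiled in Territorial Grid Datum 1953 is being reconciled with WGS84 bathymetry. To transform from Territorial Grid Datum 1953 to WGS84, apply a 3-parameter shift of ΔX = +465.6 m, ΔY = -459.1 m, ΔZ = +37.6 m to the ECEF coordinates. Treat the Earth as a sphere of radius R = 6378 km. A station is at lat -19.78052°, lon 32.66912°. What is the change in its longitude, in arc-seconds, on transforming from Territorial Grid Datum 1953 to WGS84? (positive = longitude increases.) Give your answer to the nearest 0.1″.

Δλ = -21.9″

sin φ = -0.338418, cos φ = 0.940996, sin λ = 0.539787, cos λ = 0.841802.
East component: ΔE = −sin λ·ΔX + cos λ·ΔY = −(0.539787)(465.6) + (0.841802)(-459.1) = -637.80 m.
1° of latitude spans πR/180 = 111317 m; at latitude φ, 1° of longitude spans that × cos φ = 104748.9 m, so Δλ = -637.80 / 104748.9 × 3600 = -21.920″.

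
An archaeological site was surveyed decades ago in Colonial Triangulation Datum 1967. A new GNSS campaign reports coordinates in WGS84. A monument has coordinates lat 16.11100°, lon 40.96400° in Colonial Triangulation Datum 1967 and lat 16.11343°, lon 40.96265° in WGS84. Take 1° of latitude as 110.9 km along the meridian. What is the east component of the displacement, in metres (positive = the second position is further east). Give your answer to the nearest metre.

ΔE = -144 m

Δφ = 16.11343° − 16.11100° = +0.00243°; Δλ = 40.96265° − 40.96400° = -0.00135°.
ΔN = Δφ × 110900 = 269.5 m; ΔE = Δλ × 110900 × cos(16.11100°) = -0.00135 × 110900 × 0.960726 = -143.8 m.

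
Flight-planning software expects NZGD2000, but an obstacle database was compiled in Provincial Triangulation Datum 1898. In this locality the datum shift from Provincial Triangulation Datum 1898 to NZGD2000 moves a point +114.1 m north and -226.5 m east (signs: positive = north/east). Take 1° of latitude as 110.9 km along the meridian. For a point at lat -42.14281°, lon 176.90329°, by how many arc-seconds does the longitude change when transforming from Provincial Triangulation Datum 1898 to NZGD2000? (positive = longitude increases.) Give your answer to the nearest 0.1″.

At latitude -42.14281°, cos φ = 0.741475.
1° of longitude at this latitude = 110.9 × cos φ = 82.23 km, so Δλ = -226.5 / 82229.5 = -0.0027545° = -9.916″.

Δλ = -9.9″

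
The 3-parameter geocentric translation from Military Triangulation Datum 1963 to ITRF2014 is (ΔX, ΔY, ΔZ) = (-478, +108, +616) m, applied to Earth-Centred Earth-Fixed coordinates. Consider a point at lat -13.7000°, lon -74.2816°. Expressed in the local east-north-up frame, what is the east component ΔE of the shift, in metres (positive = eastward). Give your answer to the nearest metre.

The local east axis at (φ, λ) is (−sin λ, cos λ, 0), so ΔE = −sin(-74.2816°)·(-478) + cos(-74.2816°)·108 = -430.87 m.

ΔE = -431 m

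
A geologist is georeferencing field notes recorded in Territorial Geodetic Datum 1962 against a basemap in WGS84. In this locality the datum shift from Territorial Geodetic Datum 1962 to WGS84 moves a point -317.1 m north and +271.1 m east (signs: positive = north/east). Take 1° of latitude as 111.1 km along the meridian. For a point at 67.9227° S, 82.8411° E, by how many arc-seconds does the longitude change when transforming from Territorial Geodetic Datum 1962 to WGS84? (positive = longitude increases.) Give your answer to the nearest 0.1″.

Δλ = 23.4″

At latitude -67.9227°, cos φ = 0.375857.
1° of longitude at this latitude = 111.1 × cos φ = 41.76 km, so Δλ = 271.1 / 41757.7 = 0.0064922° = 23.372″.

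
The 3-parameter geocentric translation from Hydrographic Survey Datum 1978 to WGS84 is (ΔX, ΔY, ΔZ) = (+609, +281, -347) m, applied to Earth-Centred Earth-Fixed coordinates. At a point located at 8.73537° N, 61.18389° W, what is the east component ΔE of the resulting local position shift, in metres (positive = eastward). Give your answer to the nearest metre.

ΔE = 669 m

The local east axis at (φ, λ) is (−sin λ, cos λ, 0), so ΔE = −sin(-61.18389°)·609 + cos(-61.18389°)·281 = 669.03 m.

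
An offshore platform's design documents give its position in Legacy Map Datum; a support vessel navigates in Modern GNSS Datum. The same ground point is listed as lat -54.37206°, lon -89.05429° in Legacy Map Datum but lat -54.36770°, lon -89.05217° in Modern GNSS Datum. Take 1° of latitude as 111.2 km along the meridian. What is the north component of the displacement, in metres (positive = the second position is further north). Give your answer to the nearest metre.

Δφ = -54.36770° − -54.37206° = +0.00436°; Δλ = -89.05217° − -89.05429° = +0.00212°.
ΔN = Δφ × 111200 = 484.8 m; ΔE = Δλ × 111200 × cos(-54.37206°) = +0.00212 × 111200 × 0.582519 = 137.3 m.

ΔN = 485 m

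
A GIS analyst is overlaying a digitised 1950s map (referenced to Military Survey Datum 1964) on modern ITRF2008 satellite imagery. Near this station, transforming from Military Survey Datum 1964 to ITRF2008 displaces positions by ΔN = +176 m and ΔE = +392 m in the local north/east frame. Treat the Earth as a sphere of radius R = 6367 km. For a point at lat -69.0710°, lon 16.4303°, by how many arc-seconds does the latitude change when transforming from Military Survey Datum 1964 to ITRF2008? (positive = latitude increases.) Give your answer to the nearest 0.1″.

Δφ = 5.7″

On a sphere of radius R, 1 rad of latitude = R, so Δφ = ΔN / R = 176.0 / 6367000 = 2.7643e-05 rad = 5.702″.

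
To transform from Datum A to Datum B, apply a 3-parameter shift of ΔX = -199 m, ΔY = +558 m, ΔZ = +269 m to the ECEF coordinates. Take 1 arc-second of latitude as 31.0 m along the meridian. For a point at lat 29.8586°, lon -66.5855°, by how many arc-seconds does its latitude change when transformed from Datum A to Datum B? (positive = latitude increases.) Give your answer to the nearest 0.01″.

Δφ = 17.02″

sin φ = 0.497861, cos φ = 0.867257, sin λ = -0.917654, cos λ = 0.397380.
North component: ΔN = −sin φ cos λ·ΔX − sin φ sin λ·ΔY + cos φ·ΔZ = −(0.497861)(0.397380)(-199) − (0.497861)(-0.917654)(558) + (0.867257)(269) = 527.59 m.
1° of latitude spans 3600 × 31.00 = 111600 m, so Δφ = 527.59 / 111600 × 3600 = 17.019″.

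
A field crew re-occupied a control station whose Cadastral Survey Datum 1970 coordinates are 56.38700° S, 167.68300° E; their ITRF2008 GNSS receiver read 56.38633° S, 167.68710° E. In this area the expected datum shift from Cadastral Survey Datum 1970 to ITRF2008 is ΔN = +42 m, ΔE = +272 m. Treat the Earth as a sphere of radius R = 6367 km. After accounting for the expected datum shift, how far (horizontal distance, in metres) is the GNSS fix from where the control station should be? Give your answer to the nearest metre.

Observed coordinate differences: Δφ = +0.00067°, Δλ = +0.00410°.
Converting to metres (1° lat = 111125 m, cos φ = 0.553581): observed ΔN = 74.5 m, observed ΔE = 252.2 m.
Subtracting the expected shift leaves a residual of 74.5 − (42) = 32.5 m north and 252.2 − (272) = -19.8 m east.
Residual distance = √(32.5² + (-19.8)²) = 38.0 m.

38 m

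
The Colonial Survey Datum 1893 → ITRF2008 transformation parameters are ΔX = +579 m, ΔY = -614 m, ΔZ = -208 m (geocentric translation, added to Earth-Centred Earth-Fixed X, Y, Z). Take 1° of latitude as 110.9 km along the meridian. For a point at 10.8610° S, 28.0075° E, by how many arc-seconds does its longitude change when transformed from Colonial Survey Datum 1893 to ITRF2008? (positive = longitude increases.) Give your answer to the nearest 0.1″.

sin φ = -0.188427, cos φ = 0.982087, sin λ = 0.469587, cos λ = 0.882886.
East component: ΔE = −sin λ·ΔX + cos λ·ΔY = −(0.469587)(579) + (0.882886)(-614) = -813.98 m.
1° of latitude spans 110900 m; at latitude φ, 1° of longitude spans that × cos φ = 108913.5 m, so Δλ = -813.98 / 108913.5 × 3600 = -26.905″.

Δλ = -26.9″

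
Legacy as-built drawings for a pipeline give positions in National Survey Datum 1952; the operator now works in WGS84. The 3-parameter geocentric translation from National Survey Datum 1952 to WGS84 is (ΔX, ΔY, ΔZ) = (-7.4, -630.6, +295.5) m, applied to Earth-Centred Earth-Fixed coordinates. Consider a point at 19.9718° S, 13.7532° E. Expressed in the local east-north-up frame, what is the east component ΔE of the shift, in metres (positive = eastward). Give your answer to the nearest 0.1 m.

The local east axis at (φ, λ) is (−sin λ, cos λ, 0), so ΔE = −sin(13.7532°)·(-7.4) + cos(13.7532°)·(-630.6) = -610.76 m.

ΔE = -610.8 m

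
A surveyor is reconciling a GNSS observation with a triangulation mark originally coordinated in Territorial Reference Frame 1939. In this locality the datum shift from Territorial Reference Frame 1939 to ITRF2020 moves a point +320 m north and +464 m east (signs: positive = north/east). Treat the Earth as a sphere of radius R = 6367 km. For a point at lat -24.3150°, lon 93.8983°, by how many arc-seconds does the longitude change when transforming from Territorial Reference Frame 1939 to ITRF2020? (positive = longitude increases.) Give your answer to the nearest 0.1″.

Δλ = 16.5″

At latitude -24.3150°, cos φ = 0.911296.
One radian of longitude at latitude φ spans R cos φ, so Δλ = ΔE / (R cos φ) = 464.0 / (6367000 × 0.911296) = 7.9969e-05 rad = 16.495″.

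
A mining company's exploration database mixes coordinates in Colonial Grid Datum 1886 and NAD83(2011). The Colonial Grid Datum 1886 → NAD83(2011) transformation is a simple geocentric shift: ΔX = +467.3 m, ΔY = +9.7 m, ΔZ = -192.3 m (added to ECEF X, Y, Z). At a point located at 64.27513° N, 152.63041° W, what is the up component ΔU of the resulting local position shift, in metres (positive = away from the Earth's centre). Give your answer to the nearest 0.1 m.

ΔU = -355.3 m

The local up (radial) axis is (cos φ cos λ, cos φ sin λ, sin φ), giving ΔU = -180.127 − 1.936 − 173.241 = -355.30 m.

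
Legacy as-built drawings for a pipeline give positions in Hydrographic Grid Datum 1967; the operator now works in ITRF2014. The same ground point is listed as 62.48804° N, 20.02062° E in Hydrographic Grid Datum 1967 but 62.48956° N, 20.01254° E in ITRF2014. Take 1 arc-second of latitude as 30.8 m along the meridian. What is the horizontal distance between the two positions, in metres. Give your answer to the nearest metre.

Δφ = 62.48956° − 62.48804° = +0.00152°; Δλ = 20.01254° − 20.02062° = -0.00808°.
1° of latitude = 3600 × 30.80 = 110880 m.
ΔN = Δφ × 110880 = 168.5 m; ΔE = Δλ × 110880 × cos(62.48804°) = -0.00808 × 110880 × 0.461934 = -413.9 m.
Distance = √(ΔE² + ΔN²) = √((-413.9)² + 168.5²) = 446.9 m.

447 m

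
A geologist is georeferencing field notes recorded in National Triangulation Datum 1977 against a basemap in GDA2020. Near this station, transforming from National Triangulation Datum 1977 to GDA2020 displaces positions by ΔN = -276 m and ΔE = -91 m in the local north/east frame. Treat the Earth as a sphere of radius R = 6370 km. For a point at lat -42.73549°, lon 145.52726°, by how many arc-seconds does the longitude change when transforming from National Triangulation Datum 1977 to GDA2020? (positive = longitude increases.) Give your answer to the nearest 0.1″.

At latitude -42.73549°, cos φ = 0.734494.
One radian of longitude at latitude φ spans R cos φ, so Δλ = ΔE / (R cos φ) = -91.0 / (6370000 × 0.734494) = -1.9450e-05 rad = -4.012″.

Δλ = -4.0″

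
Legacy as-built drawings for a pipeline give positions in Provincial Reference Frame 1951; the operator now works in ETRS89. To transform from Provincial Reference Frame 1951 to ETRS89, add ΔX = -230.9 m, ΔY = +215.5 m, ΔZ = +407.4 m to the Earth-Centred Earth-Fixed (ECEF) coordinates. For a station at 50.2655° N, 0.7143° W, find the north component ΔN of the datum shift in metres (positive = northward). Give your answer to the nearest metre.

The local north axis is (−sin φ cos λ, −sin φ sin λ, cos φ), giving ΔN = 177.552 + 2.066 + 260.423 = 440.04 m.

ΔN = 440 m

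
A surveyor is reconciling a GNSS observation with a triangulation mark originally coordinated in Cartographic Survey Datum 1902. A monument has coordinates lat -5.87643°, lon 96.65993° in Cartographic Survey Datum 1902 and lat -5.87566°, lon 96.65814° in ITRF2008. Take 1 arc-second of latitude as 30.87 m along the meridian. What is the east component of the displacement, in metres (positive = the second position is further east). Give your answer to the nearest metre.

Δφ = -5.87566° − -5.87643° = +0.00077°; Δλ = 96.65814° − 96.65993° = -0.00179°.
1° of latitude = 3600 × 30.87 = 111132 m.
ΔN = Δφ × 111132 = 85.6 m; ΔE = Δλ × 111132 × cos(-5.87643°) = -0.00179 × 111132 × 0.994745 = -197.9 m.

ΔE = -198 m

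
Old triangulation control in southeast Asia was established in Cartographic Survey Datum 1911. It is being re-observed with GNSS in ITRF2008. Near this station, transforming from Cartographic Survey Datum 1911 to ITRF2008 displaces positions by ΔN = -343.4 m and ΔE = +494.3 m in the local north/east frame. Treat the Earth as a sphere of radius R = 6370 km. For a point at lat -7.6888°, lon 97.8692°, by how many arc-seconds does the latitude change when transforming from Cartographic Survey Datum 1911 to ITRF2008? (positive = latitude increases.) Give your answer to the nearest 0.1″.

Δφ = -11.1″

On a sphere of radius R, 1 rad of latitude = R, so Δφ = ΔN / R = -343.4 / 6370000 = -5.3909e-05 rad = -11.120″.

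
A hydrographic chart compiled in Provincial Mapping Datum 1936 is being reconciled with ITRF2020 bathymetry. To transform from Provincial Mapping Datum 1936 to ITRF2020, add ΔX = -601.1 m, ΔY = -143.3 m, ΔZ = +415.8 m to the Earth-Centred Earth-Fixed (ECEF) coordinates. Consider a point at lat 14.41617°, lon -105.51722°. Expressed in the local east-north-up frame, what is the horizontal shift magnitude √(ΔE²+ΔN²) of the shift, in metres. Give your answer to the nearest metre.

The local east axis at (φ, λ) is (−sin λ, cos λ, 0), so ΔE = −sin(-105.51722°)·(-601.1) + cos(-105.51722°)·(-143.3) = -540.85 m.
The local north axis is (−sin φ cos λ, −sin φ sin λ, cos φ), giving ΔN = -40.036 − 34.376 + 402.708 = 328.30 m.
Horizontal magnitude = √(ΔE² + ΔN²) = √((-540.85)² + 328.30²) = 632.69 m.

633 m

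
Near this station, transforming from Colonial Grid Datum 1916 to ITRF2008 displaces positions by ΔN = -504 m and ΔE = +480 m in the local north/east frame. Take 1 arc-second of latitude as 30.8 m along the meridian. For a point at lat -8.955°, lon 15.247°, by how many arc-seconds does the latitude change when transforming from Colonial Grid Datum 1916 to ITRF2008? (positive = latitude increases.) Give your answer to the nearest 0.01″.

Δφ = -16.36″

1″ of latitude = 30.80 m, so Δφ = -504.0 / 30.80 = -16.364″.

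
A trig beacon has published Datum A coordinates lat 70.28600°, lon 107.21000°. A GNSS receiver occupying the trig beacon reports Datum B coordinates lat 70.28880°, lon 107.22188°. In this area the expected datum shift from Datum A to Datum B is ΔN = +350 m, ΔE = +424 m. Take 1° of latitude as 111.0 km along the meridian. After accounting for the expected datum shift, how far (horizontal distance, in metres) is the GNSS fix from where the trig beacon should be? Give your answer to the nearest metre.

44 m

Observed coordinate differences: Δφ = +0.00280°, Δλ = +0.01188°.
Converting to metres (1° lat = 111000 m, cos φ = 0.337325): observed ΔN = 310.8 m, observed ΔE = 444.8 m.
Subtracting the expected shift leaves a residual of 310.8 − (350) = -39.2 m north and 444.8 − (424) = 20.8 m east.
Residual distance = √((-39.2)² + 20.8²) = 44.4 m.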